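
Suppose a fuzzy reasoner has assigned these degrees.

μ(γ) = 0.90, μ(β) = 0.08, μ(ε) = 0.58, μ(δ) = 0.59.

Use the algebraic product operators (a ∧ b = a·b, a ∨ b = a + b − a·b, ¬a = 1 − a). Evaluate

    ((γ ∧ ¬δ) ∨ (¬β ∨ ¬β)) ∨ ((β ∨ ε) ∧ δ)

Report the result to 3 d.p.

0.997

¬δ = 1 − 0.5900 = 0.4100
γ ∧ ¬δ = a·b on (0.9000, 0.4100) = 0.3690
¬β = 1 − 0.0800 = 0.9200
¬β = 1 − 0.0800 = 0.9200
¬β ∨ ¬β = a + b − a·b on (0.9200, 0.9200) = 0.9936
(γ ∧ ¬δ) ∨ (¬β ∨ ¬β) = a + b − a·b on (0.3690, 0.9936) = 0.9960
β ∨ ε = a + b − a·b on (0.0800, 0.5800) = 0.6136
(β ∨ ε) ∧ δ = a·b on (0.6136, 0.5900) = 0.3620
((γ ∧ ¬δ) ∨ (¬β ∨ ¬β)) ∨ ((β ∨ ε) ∧ δ) = a + b − a·b on (0.9960, 0.3620) = 0.9974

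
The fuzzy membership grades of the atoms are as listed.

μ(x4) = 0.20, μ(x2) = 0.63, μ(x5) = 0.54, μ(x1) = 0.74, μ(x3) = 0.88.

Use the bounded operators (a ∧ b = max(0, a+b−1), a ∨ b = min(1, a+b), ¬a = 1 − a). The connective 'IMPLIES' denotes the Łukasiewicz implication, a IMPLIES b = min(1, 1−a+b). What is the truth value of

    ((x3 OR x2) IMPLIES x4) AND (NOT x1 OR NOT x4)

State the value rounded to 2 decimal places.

x3 OR x2 = min(1, a+b) on (0.88, 0.63) = 1.00
(x3 OR x2) IMPLIES x4  [Łukasiewicz: min(1, 1−a+b)] with a=1.00, b=0.20 → 0.20
NOT x1 = 1 − 0.74 = 0.26
NOT x4 = 1 − 0.20 = 0.80
NOT x1 OR NOT x4 = min(1, a+b) on (0.26, 0.80) = 1.00
((x3 OR x2) IMPLIES x4) AND (NOT x1 OR NOT x4) = max(0, a+b−1) on (0.20, 1.00) = 0.20

0.20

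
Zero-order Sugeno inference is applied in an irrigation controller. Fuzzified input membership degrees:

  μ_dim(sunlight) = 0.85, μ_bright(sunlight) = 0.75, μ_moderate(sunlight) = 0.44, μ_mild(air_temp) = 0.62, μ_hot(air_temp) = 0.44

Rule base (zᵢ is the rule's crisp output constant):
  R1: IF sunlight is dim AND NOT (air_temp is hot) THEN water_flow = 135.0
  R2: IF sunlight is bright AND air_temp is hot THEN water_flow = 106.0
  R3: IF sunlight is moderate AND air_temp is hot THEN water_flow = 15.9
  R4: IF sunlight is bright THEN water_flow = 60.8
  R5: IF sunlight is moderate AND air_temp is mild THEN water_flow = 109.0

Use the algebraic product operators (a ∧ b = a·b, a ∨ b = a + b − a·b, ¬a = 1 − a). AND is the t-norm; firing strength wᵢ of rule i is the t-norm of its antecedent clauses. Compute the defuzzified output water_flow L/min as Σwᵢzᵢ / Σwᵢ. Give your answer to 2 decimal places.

R1 (z=135.0): dim=0.85, ¬hot=1−0.44=0.56; AND[a·b] → w = 0.4760
R2 (z=106.0): bright=0.75, hot=0.44; AND[a·b] → w = 0.3300
R3 (z=15.9): moderate=0.44, hot=0.44; AND[a·b] → w = 0.1936
R4 (z=60.8): bright=0.75 → w = 0.7500
R5 (z=109.0): moderate=0.44, mild=0.62; AND[a·b] → w = 0.2728
Weighted average = (0.4760·135.0 + 0.3300·106.0 + 0.1936·15.9 + 0.7500·60.8 + 0.2728·109.0) / (0.4760 + 0.3300 + 0.1936 + 0.7500 + 0.2728)
  = 177.6534 / 2.0224 = 87.84

87.84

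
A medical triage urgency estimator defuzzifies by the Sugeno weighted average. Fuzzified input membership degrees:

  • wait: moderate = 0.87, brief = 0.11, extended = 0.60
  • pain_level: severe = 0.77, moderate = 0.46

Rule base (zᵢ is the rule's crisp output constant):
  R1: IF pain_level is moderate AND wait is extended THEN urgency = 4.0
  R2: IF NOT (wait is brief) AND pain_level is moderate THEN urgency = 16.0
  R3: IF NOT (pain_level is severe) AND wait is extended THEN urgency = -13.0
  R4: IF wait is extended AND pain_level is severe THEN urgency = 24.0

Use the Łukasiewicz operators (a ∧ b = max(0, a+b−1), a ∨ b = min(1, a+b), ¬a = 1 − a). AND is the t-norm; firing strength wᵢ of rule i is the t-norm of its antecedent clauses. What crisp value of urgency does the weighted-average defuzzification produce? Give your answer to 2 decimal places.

R1 (z=4.0): moderate=0.46, extended=0.60; AND[max(0, a+b−1)] → w = 0.06
R2 (z=16.0): ¬brief=1−0.11=0.89, moderate=0.46; AND[max(0, a+b−1)] → w = 0.35
R3 (z=-13.0): ¬severe=1−0.77=0.23, extended=0.60; AND[max(0, a+b−1)] → w = 0.00
R4 (z=24.0): extended=0.60, severe=0.77; AND[max(0, a+b−1)] → w = 0.37
Weighted average = (0.06·4.0 + 0.35·16.0 + 0.00·-13.0 + 0.37·24.0) / (0.06 + 0.35 + 0.00 + 0.37)
  = 14.7200 / 0.7800 = 18.87

18.87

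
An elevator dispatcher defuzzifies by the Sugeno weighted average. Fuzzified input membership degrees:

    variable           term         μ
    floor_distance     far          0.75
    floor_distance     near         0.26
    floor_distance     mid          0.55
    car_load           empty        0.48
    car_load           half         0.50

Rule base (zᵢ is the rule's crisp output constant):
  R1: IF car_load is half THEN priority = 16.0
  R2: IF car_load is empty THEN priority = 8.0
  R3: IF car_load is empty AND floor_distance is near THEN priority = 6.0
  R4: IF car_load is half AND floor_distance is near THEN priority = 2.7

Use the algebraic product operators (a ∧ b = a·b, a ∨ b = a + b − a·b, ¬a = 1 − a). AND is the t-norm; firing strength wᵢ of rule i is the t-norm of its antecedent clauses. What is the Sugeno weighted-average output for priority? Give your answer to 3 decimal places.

10.479

R1 (z=16.0): half=0.50 → w = 0.5000
R2 (z=8.0): empty=0.48 → w = 0.4800
R3 (z=6.0): empty=0.48, near=0.26; AND[a·b] → w = 0.1248
R4 (z=2.7): half=0.50, near=0.26; AND[a·b] → w = 0.1300
Weighted average = (0.5000·16.0 + 0.4800·8.0 + 0.1248·6.0 + 0.1300·2.7) / (0.5000 + 0.4800 + 0.1248 + 0.1300)
  = 12.9398 / 1.2348 = 10.479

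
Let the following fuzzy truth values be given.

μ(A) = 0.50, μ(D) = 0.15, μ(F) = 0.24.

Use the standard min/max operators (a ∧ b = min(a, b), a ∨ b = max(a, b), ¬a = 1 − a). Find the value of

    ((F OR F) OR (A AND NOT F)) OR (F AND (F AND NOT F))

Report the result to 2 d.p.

0.50

F OR F = max(a, b) on (0.24, 0.24) = 0.24
NOT F = 1 − 0.24 = 0.76
A AND NOT F = min(a, b) on (0.50, 0.76) = 0.50
(F OR F) OR (A AND NOT F) = max(a, b) on (0.24, 0.50) = 0.50
NOT F = 1 − 0.24 = 0.76
F AND NOT F = min(a, b) on (0.24, 0.76) = 0.24
F AND (F AND NOT F) = min(a, b) on (0.24, 0.24) = 0.24
((F OR F) OR (A AND NOT F)) OR (F AND (F AND NOT F)) = max(a, b) on (0.50, 0.24) = 0.50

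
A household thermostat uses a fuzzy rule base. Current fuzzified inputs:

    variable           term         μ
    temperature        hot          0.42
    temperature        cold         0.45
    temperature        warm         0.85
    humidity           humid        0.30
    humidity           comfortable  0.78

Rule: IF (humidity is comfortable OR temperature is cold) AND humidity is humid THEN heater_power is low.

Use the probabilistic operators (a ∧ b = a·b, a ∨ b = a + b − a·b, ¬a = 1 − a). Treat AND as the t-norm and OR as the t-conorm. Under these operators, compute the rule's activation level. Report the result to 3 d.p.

0.264

firing strength: (comfortable=0.78 OR cold=0.45) = 0.8790; AND[a·b] with humid=0.30 → w = 0.2637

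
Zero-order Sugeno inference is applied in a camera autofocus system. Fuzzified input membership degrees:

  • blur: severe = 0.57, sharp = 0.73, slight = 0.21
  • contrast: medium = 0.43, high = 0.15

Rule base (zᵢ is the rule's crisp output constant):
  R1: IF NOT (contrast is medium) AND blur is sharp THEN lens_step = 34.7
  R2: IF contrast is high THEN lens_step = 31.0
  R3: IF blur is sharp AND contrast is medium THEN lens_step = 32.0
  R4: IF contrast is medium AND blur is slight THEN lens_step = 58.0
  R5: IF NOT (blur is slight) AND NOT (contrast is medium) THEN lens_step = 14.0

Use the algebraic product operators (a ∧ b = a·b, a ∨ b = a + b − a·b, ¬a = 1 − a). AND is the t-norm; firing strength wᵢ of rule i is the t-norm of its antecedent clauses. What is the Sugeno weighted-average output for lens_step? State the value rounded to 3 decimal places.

R1 (z=34.7): ¬medium=1−0.43=0.57, sharp=0.73; AND[a·b] → w = 0.4161
R2 (z=31.0): high=0.15 → w = 0.1500
R3 (z=32.0): sharp=0.73, medium=0.43; AND[a·b] → w = 0.3139
R4 (z=58.0): medium=0.43, slight=0.21; AND[a·b] → w = 0.0903
R5 (z=14.0): ¬slight=1−0.21=0.79, ¬medium=1−0.43=0.57; AND[a·b] → w = 0.4503
Weighted average = (0.4161·34.7 + 0.1500·31.0 + 0.3139·32.0 + 0.0903·58.0 + 0.4503·14.0) / (0.4161 + 0.1500 + 0.3139 + 0.0903 + 0.4503)
  = 40.6751 / 1.4206 = 28.632

28.632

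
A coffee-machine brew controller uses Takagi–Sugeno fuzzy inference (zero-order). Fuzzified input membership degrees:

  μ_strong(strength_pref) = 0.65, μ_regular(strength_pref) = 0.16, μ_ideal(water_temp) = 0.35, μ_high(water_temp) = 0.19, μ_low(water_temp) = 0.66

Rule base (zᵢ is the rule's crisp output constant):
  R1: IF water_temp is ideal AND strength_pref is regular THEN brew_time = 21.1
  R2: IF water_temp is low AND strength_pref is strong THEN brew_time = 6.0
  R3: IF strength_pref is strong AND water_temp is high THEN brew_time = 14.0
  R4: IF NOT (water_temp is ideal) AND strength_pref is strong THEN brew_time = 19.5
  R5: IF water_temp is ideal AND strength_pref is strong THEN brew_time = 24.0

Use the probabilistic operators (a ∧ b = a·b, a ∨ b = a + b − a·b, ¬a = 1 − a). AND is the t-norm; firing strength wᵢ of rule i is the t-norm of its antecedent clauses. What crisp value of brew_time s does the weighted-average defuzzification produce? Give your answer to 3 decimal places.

R1 (z=21.1): ideal=0.35, regular=0.16; AND[a·b] → w = 0.0560
R2 (z=6.0): low=0.66, strong=0.65; AND[a·b] → w = 0.4290
R3 (z=14.0): strong=0.65, high=0.19; AND[a·b] → w = 0.1235
R4 (z=19.5): ¬ideal=1−0.35=0.65, strong=0.65; AND[a·b] → w = 0.4225
R5 (z=24.0): ideal=0.35, strong=0.65; AND[a·b] → w = 0.2275
Weighted average = (0.0560·21.1 + 0.4290·6.0 + 0.1235·14.0 + 0.4225·19.5 + 0.2275·24.0) / (0.0560 + 0.4290 + 0.1235 + 0.4225 + 0.2275)
  = 19.1834 / 1.2585 = 15.243

15.243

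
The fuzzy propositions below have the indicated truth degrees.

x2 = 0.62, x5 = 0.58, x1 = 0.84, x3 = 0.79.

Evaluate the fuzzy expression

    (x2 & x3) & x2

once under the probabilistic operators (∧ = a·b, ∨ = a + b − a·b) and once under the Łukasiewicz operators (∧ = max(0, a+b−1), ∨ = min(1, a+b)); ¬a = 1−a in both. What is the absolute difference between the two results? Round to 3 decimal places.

Under probabilistic:
  x2 & x3 = a·b on (0.6200, 0.7900) = 0.4898
  (x2 & x3) & x2 = a·b on (0.4898, 0.6200) = 0.3037
  → value = 0.3037
Under Łukasiewicz:
  x2 & x3 = max(0, a+b−1) on (0.62, 0.79) = 0.41
  (x2 & x3) & x2 = max(0, a+b−1) on (0.41, 0.62) = 0.03
  → value = 0.0300
|0.3037 − 0.0300| = 0.274

0.274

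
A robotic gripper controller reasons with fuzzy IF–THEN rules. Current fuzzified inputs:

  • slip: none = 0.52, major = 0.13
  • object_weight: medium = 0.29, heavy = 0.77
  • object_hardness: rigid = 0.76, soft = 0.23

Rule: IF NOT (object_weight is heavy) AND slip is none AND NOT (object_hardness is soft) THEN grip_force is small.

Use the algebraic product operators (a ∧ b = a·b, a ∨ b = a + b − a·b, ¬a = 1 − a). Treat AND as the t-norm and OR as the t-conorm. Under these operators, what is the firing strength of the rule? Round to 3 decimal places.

firing strength: ¬heavy=1−0.77=0.23, none=0.52, ¬soft=1−0.23=0.77; AND[a·b] → w = 0.0921

0.092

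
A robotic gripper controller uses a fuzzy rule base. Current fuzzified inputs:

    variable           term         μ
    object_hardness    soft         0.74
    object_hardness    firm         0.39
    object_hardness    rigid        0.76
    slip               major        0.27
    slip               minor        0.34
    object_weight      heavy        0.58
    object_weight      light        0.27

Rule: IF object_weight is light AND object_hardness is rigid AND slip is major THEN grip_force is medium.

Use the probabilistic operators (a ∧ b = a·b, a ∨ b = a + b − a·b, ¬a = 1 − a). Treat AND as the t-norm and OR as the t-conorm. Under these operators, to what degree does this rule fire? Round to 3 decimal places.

firing strength: light=0.27, rigid=0.76, major=0.27; AND[a·b] → w = 0.0554

0.055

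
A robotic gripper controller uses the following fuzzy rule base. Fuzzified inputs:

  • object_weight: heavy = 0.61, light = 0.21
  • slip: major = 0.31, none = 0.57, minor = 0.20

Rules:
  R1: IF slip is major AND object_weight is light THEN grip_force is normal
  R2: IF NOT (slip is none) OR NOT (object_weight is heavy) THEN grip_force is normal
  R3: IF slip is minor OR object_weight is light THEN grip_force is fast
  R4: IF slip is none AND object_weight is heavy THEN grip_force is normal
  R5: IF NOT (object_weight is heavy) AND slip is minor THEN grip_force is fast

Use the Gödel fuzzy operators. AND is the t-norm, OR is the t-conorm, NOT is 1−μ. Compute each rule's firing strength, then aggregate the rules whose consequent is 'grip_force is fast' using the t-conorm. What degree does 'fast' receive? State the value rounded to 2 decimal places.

R1: major=0.31, light=0.21; AND[min(a, b)] → w = 0.21
R2: ¬none=1−0.57=0.43, ¬heavy=1−0.61=0.39; OR[max(a, b)] → w = 0.43
R3: minor=0.20, light=0.21; OR[max(a, b)] → w = 0.21
R4: none=0.57, heavy=0.61; AND[min(a, b)] → w = 0.57
R5: ¬heavy=1−0.61=0.39, minor=0.20; AND[min(a, b)] → w = 0.20
Rules with consequent 'fast': {R3, R5} → strengths 0.21, 0.20
Aggregate via t-conorm [max(a, b)]: 0.21

0.21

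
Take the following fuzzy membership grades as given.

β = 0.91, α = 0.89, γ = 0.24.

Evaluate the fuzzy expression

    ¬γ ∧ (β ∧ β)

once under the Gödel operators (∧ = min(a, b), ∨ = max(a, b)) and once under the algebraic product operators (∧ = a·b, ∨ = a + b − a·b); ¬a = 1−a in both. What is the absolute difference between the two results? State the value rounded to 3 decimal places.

0.131

Under Gödel:
  ¬γ = 1 − 0.24 = 0.76
  β ∧ β = min(a, b) on (0.91, 0.91) = 0.91
  ¬γ ∧ (β ∧ β) = min(a, b) on (0.76, 0.91) = 0.76
  → value = 0.7600
Under algebraic product:
  ¬γ = 1 − 0.2400 = 0.7600
  β ∧ β = a·b on (0.9100, 0.9100) = 0.8281
  ¬γ ∧ (β ∧ β) = a·b on (0.7600, 0.8281) = 0.6294
  → value = 0.6294
|0.7600 − 0.6294| = 0.131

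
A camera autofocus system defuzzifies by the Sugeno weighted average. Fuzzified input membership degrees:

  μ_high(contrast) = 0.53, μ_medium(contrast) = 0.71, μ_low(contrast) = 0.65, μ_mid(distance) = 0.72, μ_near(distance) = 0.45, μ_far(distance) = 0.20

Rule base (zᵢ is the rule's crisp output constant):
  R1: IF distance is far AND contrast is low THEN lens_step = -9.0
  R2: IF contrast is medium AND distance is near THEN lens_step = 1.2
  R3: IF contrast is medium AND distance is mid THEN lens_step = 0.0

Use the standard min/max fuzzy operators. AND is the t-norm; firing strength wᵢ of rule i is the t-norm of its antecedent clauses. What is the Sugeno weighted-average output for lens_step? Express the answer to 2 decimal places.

-0.93

R1 (z=-9.0): far=0.20, low=0.65; AND[min(a, b)] → w = 0.20
R2 (z=1.2): medium=0.71, near=0.45; AND[min(a, b)] → w = 0.45
R3 (z=0.0): medium=0.71, mid=0.72; AND[min(a, b)] → w = 0.71
Weighted average = (0.20·-9.0 + 0.45·1.2 + 0.71·0.0) / (0.20 + 0.45 + 0.71)
  = -1.2600 / 1.3600 = -0.93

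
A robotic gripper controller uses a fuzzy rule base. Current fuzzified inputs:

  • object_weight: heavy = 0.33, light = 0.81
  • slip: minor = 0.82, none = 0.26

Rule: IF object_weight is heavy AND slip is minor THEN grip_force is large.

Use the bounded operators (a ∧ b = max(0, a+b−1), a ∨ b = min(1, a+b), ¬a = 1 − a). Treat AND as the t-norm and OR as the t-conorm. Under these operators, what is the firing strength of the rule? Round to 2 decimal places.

0.15

firing strength: heavy=0.33, minor=0.82; AND[max(0, a+b−1)] → w = 0.15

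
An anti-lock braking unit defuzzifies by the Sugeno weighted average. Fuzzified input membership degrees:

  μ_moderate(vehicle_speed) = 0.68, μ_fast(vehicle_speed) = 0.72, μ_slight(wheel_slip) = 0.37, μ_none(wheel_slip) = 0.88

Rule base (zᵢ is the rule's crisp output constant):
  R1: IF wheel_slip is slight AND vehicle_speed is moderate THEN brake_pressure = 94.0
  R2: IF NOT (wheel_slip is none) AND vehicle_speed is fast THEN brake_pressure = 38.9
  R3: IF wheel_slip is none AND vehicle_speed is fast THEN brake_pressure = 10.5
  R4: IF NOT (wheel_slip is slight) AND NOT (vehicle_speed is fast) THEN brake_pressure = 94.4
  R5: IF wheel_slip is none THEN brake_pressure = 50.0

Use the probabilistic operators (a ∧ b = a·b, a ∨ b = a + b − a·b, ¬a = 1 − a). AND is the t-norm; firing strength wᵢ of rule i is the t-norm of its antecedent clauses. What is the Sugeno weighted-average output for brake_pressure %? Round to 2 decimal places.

46.51

R1 (z=94.0): slight=0.37, moderate=0.68; AND[a·b] → w = 0.2516
R2 (z=38.9): ¬none=1−0.88=0.12, fast=0.72; AND[a·b] → w = 0.0864
R3 (z=10.5): none=0.88, fast=0.72; AND[a·b] → w = 0.6336
R4 (z=94.4): ¬slight=1−0.37=0.63, ¬fast=1−0.72=0.28; AND[a·b] → w = 0.1764
R5 (z=50.0): none=0.88 → w = 0.8800
Weighted average = (0.2516·94.0 + 0.0864·38.9 + 0.6336·10.5 + 0.1764·94.4 + 0.8800·50.0) / (0.2516 + 0.0864 + 0.6336 + 0.1764 + 0.8800)
  = 94.3163 / 2.0280 = 46.51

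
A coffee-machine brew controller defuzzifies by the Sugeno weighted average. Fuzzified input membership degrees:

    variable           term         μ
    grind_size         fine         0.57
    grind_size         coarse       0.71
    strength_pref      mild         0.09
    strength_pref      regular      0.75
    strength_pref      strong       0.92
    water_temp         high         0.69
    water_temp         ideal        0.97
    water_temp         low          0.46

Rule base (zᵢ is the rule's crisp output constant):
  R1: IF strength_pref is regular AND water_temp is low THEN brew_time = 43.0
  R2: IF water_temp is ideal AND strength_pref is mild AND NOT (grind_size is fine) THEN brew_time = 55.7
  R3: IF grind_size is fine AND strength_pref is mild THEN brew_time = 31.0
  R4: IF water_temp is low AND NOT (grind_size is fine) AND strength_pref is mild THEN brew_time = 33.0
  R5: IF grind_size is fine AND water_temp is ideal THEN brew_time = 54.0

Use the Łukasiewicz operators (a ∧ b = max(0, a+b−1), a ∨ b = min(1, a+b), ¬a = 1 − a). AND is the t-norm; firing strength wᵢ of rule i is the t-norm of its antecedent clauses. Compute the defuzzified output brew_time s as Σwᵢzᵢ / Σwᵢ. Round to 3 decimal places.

R1 (z=43.0): regular=0.75, low=0.46; AND[max(0, a+b−1)] → w = 0.21
R2 (z=55.7): ideal=0.97, mild=0.09, ¬fine=1−0.57=0.43; AND[max(0, a+b−1)] → w = 0.00
R3 (z=31.0): fine=0.57, mild=0.09; AND[max(0, a+b−1)] → w = 0.00
R4 (z=33.0): low=0.46, ¬fine=1−0.57=0.43, mild=0.09; AND[max(0, a+b−1)] → w = 0.00
R5 (z=54.0): fine=0.57, ideal=0.97; AND[max(0, a+b−1)] → w = 0.54
Weighted average = (0.21·43.0 + 0.00·55.7 + 0.00·31.0 + 0.00·33.0 + 0.54·54.0) / (0.21 + 0.00 + 0.00 + 0.00 + 0.54)
  = 38.1900 / 0.7500 = 50.920

50.920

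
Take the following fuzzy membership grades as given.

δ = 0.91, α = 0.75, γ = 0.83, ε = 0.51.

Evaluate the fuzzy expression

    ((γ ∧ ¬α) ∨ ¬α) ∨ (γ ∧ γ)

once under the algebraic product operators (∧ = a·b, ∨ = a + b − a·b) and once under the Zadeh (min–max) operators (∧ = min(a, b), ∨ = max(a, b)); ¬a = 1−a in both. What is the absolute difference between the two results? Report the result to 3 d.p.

Under algebraic product:
  ¬α = 1 − 0.7500 = 0.2500
  γ ∧ ¬α = a·b on (0.8300, 0.2500) = 0.2075
  ¬α = 1 − 0.7500 = 0.2500
  (γ ∧ ¬α) ∨ ¬α = a + b − a·b on (0.2075, 0.2500) = 0.4056
  γ ∧ γ = a·b on (0.8300, 0.8300) = 0.6889
  ((γ ∧ ¬α) ∨ ¬α) ∨ (γ ∧ γ) = a + b − a·b on (0.4056, 0.6889) = 0.8151
  → value = 0.8151
Under Zadeh (min–max):
  ¬α = 1 − 0.75 = 0.25
  γ ∧ ¬α = min(a, b) on (0.83, 0.25) = 0.25
  ¬α = 1 − 0.75 = 0.25
  (γ ∧ ¬α) ∨ ¬α = max(a, b) on (0.25, 0.25) = 0.25
  γ ∧ γ = min(a, b) on (0.83, 0.83) = 0.83
  ((γ ∧ ¬α) ∨ ¬α) ∨ (γ ∧ γ) = max(a, b) on (0.25, 0.83) = 0.83
  → value = 0.8300
|0.8151 − 0.8300| = 0.015

0.015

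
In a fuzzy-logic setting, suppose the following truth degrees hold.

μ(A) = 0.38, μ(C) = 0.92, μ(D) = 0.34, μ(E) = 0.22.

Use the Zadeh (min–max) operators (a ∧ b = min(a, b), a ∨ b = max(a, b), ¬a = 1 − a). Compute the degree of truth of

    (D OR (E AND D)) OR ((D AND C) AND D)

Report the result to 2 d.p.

E AND D = min(a, b) on (0.22, 0.34) = 0.22
D OR (E AND D) = max(a, b) on (0.34, 0.22) = 0.34
D AND C = min(a, b) on (0.34, 0.92) = 0.34
(D AND C) AND D = min(a, b) on (0.34, 0.34) = 0.34
(D OR (E AND D)) OR ((D AND C) AND D) = max(a, b) on (0.34, 0.34) = 0.34

0.34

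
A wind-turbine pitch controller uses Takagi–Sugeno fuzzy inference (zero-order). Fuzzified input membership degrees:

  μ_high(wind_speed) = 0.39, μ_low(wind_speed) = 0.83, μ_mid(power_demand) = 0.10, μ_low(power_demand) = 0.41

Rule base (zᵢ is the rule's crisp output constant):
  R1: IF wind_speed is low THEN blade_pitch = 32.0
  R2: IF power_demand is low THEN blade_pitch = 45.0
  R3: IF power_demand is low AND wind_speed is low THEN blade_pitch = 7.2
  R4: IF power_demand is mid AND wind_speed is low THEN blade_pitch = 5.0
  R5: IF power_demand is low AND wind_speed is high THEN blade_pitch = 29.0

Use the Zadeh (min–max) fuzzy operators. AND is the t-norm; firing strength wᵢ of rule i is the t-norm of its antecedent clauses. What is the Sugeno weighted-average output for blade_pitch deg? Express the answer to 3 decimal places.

27.931

R1 (z=32.0): low=0.83 → w = 0.83
R2 (z=45.0): low=0.41 → w = 0.41
R3 (z=7.2): low=0.41, low=0.83; AND[min(a, b)] → w = 0.41
R4 (z=5.0): mid=0.10, low=0.83; AND[min(a, b)] → w = 0.10
R5 (z=29.0): low=0.41, high=0.39; AND[min(a, b)] → w = 0.39
Weighted average = (0.83·32.0 + 0.41·45.0 + 0.41·7.2 + 0.10·5.0 + 0.39·29.0) / (0.83 + 0.41 + 0.41 + 0.10 + 0.39)
  = 59.7720 / 2.1400 = 27.931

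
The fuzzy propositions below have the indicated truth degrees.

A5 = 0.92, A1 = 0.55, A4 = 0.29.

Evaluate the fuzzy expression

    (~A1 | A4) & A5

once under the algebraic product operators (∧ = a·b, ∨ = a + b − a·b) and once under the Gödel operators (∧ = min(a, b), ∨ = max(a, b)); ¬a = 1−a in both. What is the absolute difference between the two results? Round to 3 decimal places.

Under algebraic product:
  ~A1 = 1 − 0.5500 = 0.4500
  ~A1 | A4 = a + b − a·b on (0.4500, 0.2900) = 0.6095
  (~A1 | A4) & A5 = a·b on (0.6095, 0.9200) = 0.5607
  → value = 0.5607
Under Gödel:
  ~A1 = 1 − 0.55 = 0.45
  ~A1 | A4 = max(a, b) on (0.45, 0.29) = 0.45
  (~A1 | A4) & A5 = min(a, b) on (0.45, 0.92) = 0.45
  → value = 0.4500
|0.5607 − 0.4500| = 0.111

0.111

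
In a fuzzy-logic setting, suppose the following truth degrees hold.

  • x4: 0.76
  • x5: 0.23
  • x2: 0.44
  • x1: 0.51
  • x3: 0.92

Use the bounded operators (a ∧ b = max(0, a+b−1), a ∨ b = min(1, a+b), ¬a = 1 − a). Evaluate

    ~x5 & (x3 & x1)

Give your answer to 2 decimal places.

0.20

~x5 = 1 − 0.23 = 0.77
x3 & x1 = max(0, a+b−1) on (0.92, 0.51) = 0.43
~x5 & (x3 & x1) = max(0, a+b−1) on (0.77, 0.43) = 0.20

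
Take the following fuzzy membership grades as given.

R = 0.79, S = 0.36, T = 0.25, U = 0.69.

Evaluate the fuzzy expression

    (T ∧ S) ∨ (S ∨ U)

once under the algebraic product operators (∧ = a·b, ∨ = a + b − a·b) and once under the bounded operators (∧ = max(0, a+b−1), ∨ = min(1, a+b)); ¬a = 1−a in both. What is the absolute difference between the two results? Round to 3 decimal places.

0.181

Under algebraic product:
  T ∧ S = a·b on (0.2500, 0.3600) = 0.0900
  S ∨ U = a + b − a·b on (0.3600, 0.6900) = 0.8016
  (T ∧ S) ∨ (S ∨ U) = a + b − a·b on (0.0900, 0.8016) = 0.8195
  → value = 0.8195
Under bounded:
  T ∧ S = max(0, a+b−1) on (0.25, 0.36) = 0.00
  S ∨ U = min(1, a+b) on (0.36, 0.69) = 1.00
  (T ∧ S) ∨ (S ∨ U) = min(1, a+b) on (0.00, 1.00) = 1.00
  → value = 1.0000
|0.8195 − 1.0000| = 0.181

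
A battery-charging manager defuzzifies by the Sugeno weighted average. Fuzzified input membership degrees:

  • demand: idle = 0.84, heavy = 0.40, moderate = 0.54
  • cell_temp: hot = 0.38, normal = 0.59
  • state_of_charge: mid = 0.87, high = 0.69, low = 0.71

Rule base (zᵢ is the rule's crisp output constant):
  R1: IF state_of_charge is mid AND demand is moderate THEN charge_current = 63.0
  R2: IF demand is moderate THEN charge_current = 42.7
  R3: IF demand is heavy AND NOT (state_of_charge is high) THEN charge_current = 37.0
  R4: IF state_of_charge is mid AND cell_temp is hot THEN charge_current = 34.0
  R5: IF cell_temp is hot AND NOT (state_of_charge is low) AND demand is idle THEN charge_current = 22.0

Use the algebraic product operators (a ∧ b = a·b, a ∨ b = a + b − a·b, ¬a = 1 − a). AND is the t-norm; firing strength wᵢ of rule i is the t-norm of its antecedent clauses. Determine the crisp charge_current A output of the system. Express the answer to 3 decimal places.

R1 (z=63.0): mid=0.87, moderate=0.54; AND[a·b] → w = 0.4698
R2 (z=42.7): moderate=0.54 → w = 0.5400
R3 (z=37.0): heavy=0.40, ¬high=1−0.69=0.31; AND[a·b] → w = 0.1240
R4 (z=34.0): mid=0.87, hot=0.38; AND[a·b] → w = 0.3306
R5 (z=22.0): hot=0.38, ¬low=1−0.71=0.29, idle=0.84; AND[a·b] → w = 0.0926
Weighted average = (0.4698·63.0 + 0.5400·42.7 + 0.1240·37.0 + 0.3306·34.0 + 0.0926·22.0) / (0.4698 + 0.5400 + 0.1240 + 0.3306 + 0.0926)
  = 70.5203 / 1.5570 = 45.293

45.293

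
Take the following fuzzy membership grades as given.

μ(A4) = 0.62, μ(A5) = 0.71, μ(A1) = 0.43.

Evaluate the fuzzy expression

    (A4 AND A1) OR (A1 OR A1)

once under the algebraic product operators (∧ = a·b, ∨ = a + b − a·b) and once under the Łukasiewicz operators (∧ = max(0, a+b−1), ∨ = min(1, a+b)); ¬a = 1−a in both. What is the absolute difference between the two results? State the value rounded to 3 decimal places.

0.148

Under algebraic product:
  A4 AND A1 = a·b on (0.6200, 0.4300) = 0.2666
  A1 OR A1 = a + b − a·b on (0.4300, 0.4300) = 0.6751
  (A4 AND A1) OR (A1 OR A1) = a + b − a·b on (0.2666, 0.6751) = 0.7617
  → value = 0.7617
Under Łukasiewicz:
  A4 AND A1 = max(0, a+b−1) on (0.62, 0.43) = 0.05
  A1 OR A1 = min(1, a+b) on (0.43, 0.43) = 0.86
  (A4 AND A1) OR (A1 OR A1) = min(1, a+b) on (0.05, 0.86) = 0.91
  → value = 0.9100
|0.7617 − 0.9100| = 0.148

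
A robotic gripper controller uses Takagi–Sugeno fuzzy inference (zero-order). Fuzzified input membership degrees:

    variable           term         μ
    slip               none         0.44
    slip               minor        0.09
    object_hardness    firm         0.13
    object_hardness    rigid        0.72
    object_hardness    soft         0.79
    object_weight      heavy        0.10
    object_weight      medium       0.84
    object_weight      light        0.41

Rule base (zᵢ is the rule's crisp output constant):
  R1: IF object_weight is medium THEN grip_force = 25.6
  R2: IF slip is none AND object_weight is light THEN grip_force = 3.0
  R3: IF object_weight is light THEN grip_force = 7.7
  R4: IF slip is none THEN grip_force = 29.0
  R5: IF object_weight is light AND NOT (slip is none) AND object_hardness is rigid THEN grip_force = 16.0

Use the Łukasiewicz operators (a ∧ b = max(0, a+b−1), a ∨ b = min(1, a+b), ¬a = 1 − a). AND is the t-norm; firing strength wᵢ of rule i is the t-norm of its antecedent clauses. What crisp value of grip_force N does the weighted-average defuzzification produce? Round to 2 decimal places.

22.14

R1 (z=25.6): medium=0.84 → w = 0.84
R2 (z=3.0): none=0.44, light=0.41; AND[max(0, a+b−1)] → w = 0.00
R3 (z=7.7): light=0.41 → w = 0.41
R4 (z=29.0): none=0.44 → w = 0.44
R5 (z=16.0): light=0.41, ¬none=1−0.44=0.56, rigid=0.72; AND[max(0, a+b−1)] → w = 0.00
Weighted average = (0.84·25.6 + 0.00·3.0 + 0.41·7.7 + 0.44·29.0 + 0.00·16.0) / (0.84 + 0.00 + 0.41 + 0.44 + 0.00)
  = 37.4210 / 1.6900 = 22.14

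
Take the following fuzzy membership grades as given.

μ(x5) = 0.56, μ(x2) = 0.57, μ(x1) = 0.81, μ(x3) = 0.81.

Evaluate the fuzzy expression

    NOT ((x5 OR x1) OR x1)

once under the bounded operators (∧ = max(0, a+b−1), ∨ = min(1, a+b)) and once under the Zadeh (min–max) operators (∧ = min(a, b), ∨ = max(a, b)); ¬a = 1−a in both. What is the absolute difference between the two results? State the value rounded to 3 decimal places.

Under bounded:
  x5 OR x1 = min(1, a+b) on (0.56, 0.81) = 1.00
  (x5 OR x1) OR x1 = min(1, a+b) on (1.00, 0.81) = 1.00
  NOT ((x5 OR x1) OR x1) = 1 − 1.00 = 0.00
  → value = 0.0000
Under Zadeh (min–max):
  x5 OR x1 = max(a, b) on (0.56, 0.81) = 0.81
  (x5 OR x1) OR x1 = max(a, b) on (0.81, 0.81) = 0.81
  NOT ((x5 OR x1) OR x1) = 1 − 0.81 = 0.19
  → value = 0.1900
|0.0000 − 0.1900| = 0.190

0.190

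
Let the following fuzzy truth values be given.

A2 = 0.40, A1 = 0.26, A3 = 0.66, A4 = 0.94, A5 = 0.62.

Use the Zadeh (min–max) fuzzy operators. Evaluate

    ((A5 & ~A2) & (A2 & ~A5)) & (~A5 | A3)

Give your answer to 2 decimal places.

0.38

~A2 = 1 − 0.40 = 0.60
A5 & ~A2 = min(a, b) on (0.62, 0.60) = 0.60
~A5 = 1 − 0.62 = 0.38
A2 & ~A5 = min(a, b) on (0.40, 0.38) = 0.38
(A5 & ~A2) & (A2 & ~A5) = min(a, b) on (0.60, 0.38) = 0.38
~A5 = 1 − 0.62 = 0.38
~A5 | A3 = max(a, b) on (0.38, 0.66) = 0.66
((A5 & ~A2) & (A2 & ~A5)) & (~A5 | A3) = min(a, b) on (0.38, 0.66) = 0.38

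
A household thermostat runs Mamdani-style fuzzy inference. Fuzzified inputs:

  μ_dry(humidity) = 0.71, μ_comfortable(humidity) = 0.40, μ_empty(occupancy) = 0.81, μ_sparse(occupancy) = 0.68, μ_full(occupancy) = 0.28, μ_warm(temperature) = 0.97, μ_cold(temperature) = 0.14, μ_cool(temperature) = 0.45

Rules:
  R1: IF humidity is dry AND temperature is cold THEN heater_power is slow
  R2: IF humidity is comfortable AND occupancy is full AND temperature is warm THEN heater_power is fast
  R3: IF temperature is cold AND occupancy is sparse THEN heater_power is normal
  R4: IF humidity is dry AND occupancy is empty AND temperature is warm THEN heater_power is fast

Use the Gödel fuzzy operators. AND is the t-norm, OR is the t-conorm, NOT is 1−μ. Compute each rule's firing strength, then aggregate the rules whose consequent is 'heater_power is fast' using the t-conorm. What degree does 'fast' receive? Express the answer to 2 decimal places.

0.71

R1: dry=0.71, cold=0.14; AND[min(a, b)] → w = 0.14
R2: comfortable=0.40, full=0.28, warm=0.97; AND[min(a, b)] → w = 0.28
R3: cold=0.14, sparse=0.68; AND[min(a, b)] → w = 0.14
R4: dry=0.71, empty=0.81, warm=0.97; AND[min(a, b)] → w = 0.71
Rules with consequent 'fast': {R2, R4} → strengths 0.28, 0.71
Aggregate via t-conorm [max(a, b)]: 0.71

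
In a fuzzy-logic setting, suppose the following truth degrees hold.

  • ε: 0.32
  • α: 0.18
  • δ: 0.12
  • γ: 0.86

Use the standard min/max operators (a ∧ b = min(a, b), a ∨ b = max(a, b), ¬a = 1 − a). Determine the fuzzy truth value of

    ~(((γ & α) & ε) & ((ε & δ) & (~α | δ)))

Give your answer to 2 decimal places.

γ & α = min(a, b) on (0.86, 0.18) = 0.18
(γ & α) & ε = min(a, b) on (0.18, 0.32) = 0.18
ε & δ = min(a, b) on (0.32, 0.12) = 0.12
~α = 1 − 0.18 = 0.82
~α | δ = max(a, b) on (0.82, 0.12) = 0.82
(ε & δ) & (~α | δ) = min(a, b) on (0.12, 0.82) = 0.12
((γ & α) & ε) & ((ε & δ) & (~α | δ)) = min(a, b) on (0.18, 0.12) = 0.12
~(((γ & α) & ε) & ((ε & δ) & (~α | δ))) = 1 − 0.12 = 0.88

0.88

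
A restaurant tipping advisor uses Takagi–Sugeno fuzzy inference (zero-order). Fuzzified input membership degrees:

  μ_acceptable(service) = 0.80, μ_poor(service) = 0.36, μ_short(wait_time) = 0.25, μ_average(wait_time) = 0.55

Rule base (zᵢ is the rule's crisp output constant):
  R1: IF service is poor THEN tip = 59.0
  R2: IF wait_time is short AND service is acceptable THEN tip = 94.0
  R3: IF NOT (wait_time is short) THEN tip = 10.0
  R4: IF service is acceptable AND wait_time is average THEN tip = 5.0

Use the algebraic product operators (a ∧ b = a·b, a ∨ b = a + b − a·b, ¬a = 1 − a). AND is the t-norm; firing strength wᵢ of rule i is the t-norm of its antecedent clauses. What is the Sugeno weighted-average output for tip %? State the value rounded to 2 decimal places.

28.42

R1 (z=59.0): poor=0.36 → w = 0.3600
R2 (z=94.0): short=0.25, acceptable=0.80; AND[a·b] → w = 0.2000
R3 (z=10.0): ¬short=1−0.25=0.75 → w = 0.7500
R4 (z=5.0): acceptable=0.80, average=0.55; AND[a·b] → w = 0.4400
Weighted average = (0.3600·59.0 + 0.2000·94.0 + 0.7500·10.0 + 0.4400·5.0) / (0.3600 + 0.2000 + 0.7500 + 0.4400)
  = 49.7400 / 1.7500 = 28.42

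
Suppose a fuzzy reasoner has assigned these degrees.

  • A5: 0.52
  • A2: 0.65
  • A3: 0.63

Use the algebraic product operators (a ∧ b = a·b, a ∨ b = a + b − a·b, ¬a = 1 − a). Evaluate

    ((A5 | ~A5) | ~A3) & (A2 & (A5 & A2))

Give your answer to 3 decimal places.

0.185

~A5 = 1 − 0.5200 = 0.4800
A5 | ~A5 = a + b − a·b on (0.5200, 0.4800) = 0.7504
~A3 = 1 − 0.6300 = 0.3700
(A5 | ~A5) | ~A3 = a + b − a·b on (0.7504, 0.3700) = 0.8428
A5 & A2 = a·b on (0.5200, 0.6500) = 0.3380
A2 & (A5 & A2) = a·b on (0.6500, 0.3380) = 0.2197
((A5 | ~A5) | ~A3) & (A2 & (A5 & A2)) = a·b on (0.8428, 0.2197) = 0.1852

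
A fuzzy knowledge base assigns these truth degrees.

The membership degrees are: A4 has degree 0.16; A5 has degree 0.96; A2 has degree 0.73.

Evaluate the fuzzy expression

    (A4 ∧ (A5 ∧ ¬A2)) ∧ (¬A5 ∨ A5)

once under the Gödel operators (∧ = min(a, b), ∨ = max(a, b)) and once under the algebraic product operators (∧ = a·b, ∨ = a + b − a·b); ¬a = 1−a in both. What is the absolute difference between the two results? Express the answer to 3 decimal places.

Under Gödel:
  ¬A2 = 1 − 0.73 = 0.27
  A5 ∧ ¬A2 = min(a, b) on (0.96, 0.27) = 0.27
  A4 ∧ (A5 ∧ ¬A2) = min(a, b) on (0.16, 0.27) = 0.16
  ¬A5 = 1 − 0.96 = 0.04
  ¬A5 ∨ A5 = max(a, b) on (0.04, 0.96) = 0.96
  (A4 ∧ (A5 ∧ ¬A2)) ∧ (¬A5 ∨ A5) = min(a, b) on (0.16, 0.96) = 0.16
  → value = 0.1600
Under algebraic product:
  ¬A2 = 1 − 0.7300 = 0.2700
  A5 ∧ ¬A2 = a·b on (0.9600, 0.2700) = 0.2592
  A4 ∧ (A5 ∧ ¬A2) = a·b on (0.1600, 0.2592) = 0.0415
  ¬A5 = 1 − 0.9600 = 0.0400
  ¬A5 ∨ A5 = a + b − a·b on (0.0400, 0.9600) = 0.9616
  (A4 ∧ (A5 ∧ ¬A2)) ∧ (¬A5 ∨ A5) = a·b on (0.0415, 0.9616) = 0.0399
  → value = 0.0399
|0.1600 − 0.0399| = 0.120

0.120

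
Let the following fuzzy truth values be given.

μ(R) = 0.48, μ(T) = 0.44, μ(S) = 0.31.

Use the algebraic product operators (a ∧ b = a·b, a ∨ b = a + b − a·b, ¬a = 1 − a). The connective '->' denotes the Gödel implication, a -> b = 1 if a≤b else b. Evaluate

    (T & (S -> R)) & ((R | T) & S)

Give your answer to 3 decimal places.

S -> R  [Gödel: 1 if a≤b else b] with a=0.3100, b=0.4800 → 1.0000
T & (S -> R) = a·b on (0.4400, 1.0000) = 0.4400
R | T = a + b − a·b on (0.4800, 0.4400) = 0.7088
(R | T) & S = a·b on (0.7088, 0.3100) = 0.2197
(T & (S -> R)) & ((R | T) & S) = a·b on (0.4400, 0.2197) = 0.0967

0.097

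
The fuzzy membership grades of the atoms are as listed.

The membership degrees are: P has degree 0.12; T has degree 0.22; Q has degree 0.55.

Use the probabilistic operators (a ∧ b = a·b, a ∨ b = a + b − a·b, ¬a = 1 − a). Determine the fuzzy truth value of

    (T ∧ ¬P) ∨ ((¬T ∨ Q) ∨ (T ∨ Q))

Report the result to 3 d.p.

¬P = 1 − 0.1200 = 0.8800
T ∧ ¬P = a·b on (0.2200, 0.8800) = 0.1936
¬T = 1 − 0.2200 = 0.7800
¬T ∨ Q = a + b − a·b on (0.7800, 0.5500) = 0.9010
T ∨ Q = a + b − a·b on (0.2200, 0.5500) = 0.6490
(¬T ∨ Q) ∨ (T ∨ Q) = a + b − a·b on (0.9010, 0.6490) = 0.9653
(T ∧ ¬P) ∨ ((¬T ∨ Q) ∨ (T ∨ Q)) = a + b − a·b on (0.1936, 0.9653) = 0.9720

0.972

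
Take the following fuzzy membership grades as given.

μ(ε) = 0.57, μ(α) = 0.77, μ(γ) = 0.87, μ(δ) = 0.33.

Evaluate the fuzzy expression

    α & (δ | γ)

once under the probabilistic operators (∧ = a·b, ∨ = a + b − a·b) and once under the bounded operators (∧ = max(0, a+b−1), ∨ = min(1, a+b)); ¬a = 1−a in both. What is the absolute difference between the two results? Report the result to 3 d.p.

Under probabilistic:
  δ | γ = a + b − a·b on (0.3300, 0.8700) = 0.9129
  α & (δ | γ) = a·b on (0.7700, 0.9129) = 0.7029
  → value = 0.7029
Under bounded:
  δ | γ = min(1, a+b) on (0.33, 0.87) = 1.00
  α & (δ | γ) = max(0, a+b−1) on (0.77, 1.00) = 0.77
  → value = 0.7700
|0.7029 − 0.7700| = 0.067

0.067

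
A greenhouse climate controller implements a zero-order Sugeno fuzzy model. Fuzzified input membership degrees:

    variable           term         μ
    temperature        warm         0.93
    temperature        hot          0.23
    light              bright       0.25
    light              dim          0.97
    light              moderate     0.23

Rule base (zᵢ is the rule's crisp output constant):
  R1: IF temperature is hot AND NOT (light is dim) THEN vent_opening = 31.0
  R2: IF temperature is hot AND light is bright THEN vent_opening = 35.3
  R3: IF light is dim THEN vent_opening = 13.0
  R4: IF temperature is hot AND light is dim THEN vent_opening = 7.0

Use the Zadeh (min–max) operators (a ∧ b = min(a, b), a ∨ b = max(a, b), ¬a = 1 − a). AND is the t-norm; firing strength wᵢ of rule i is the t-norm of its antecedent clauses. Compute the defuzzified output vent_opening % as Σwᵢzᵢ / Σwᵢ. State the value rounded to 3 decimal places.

R1 (z=31.0): hot=0.23, ¬dim=1−0.97=0.03; AND[min(a, b)] → w = 0.03
R2 (z=35.3): hot=0.23, bright=0.25; AND[min(a, b)] → w = 0.23
R3 (z=13.0): dim=0.97 → w = 0.97
R4 (z=7.0): hot=0.23, dim=0.97; AND[min(a, b)] → w = 0.23
Weighted average = (0.03·31.0 + 0.23·35.3 + 0.97·13.0 + 0.23·7.0) / (0.03 + 0.23 + 0.97 + 0.23)
  = 23.2690 / 1.4600 = 15.938

15.938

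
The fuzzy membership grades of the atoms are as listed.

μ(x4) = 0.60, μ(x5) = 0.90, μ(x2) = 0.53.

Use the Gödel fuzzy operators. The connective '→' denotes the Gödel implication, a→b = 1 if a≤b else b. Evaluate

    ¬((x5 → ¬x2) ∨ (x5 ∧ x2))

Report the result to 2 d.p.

0.47

¬x2 = 1 − 0.53 = 0.47
x5 → ¬x2  [Gödel: 1 if a≤b else b] with a=0.90, b=0.47 → 0.47
x5 ∧ x2 = min(a, b) on (0.90, 0.53) = 0.53
(x5 → ¬x2) ∨ (x5 ∧ x2) = max(a, b) on (0.47, 0.53) = 0.53
¬((x5 → ¬x2) ∨ (x5 ∧ x2)) = 1 − 0.53 = 0.47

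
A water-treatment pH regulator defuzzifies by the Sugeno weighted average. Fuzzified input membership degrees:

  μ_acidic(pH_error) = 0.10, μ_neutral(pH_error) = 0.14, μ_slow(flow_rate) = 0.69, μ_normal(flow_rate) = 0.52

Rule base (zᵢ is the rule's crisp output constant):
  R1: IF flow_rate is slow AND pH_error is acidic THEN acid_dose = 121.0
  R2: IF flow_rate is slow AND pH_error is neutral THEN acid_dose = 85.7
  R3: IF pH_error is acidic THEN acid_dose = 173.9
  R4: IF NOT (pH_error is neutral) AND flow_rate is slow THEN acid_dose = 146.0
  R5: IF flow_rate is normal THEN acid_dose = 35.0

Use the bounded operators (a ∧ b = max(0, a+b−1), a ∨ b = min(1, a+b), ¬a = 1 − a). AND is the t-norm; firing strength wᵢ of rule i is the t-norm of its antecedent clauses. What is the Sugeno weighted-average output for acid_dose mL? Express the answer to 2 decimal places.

R1 (z=121.0): slow=0.69, acidic=0.10; AND[max(0, a+b−1)] → w = 0.00
R2 (z=85.7): slow=0.69, neutral=0.14; AND[max(0, a+b−1)] → w = 0.00
R3 (z=173.9): acidic=0.10 → w = 0.10
R4 (z=146.0): ¬neutral=1−0.14=0.86, slow=0.69; AND[max(0, a+b−1)] → w = 0.55
R5 (z=35.0): normal=0.52 → w = 0.52
Weighted average = (0.00·121.0 + 0.00·85.7 + 0.10·173.9 + 0.55·146.0 + 0.52·35.0) / (0.00 + 0.00 + 0.10 + 0.55 + 0.52)
  = 115.8900 / 1.1700 = 99.05

99.05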